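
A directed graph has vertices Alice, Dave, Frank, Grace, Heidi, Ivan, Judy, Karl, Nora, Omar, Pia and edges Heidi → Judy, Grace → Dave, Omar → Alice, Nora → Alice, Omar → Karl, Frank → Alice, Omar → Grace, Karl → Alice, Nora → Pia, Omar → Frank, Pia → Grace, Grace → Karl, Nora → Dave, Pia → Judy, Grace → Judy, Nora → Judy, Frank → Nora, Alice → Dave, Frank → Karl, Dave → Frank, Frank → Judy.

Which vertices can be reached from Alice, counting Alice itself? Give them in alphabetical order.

Alice, Dave, Frank, Grace, Judy, Karl, Nora, Pia

Start at Alice.
Its neighbours: Dave.
Then their neighbours: Frank.
Then next layer: Judy, Karl, Nora.
Then next layer: Pia.
Then next layer: Grace.
Nothing further is reachable.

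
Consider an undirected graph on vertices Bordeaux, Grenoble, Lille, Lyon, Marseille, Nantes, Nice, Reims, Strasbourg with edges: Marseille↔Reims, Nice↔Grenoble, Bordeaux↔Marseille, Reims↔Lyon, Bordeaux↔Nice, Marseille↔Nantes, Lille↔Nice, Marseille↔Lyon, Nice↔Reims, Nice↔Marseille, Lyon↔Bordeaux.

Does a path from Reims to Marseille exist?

Explore from Reims.
Distance 1: reach Lyon, Marseille, Nice.
Found Marseille.

Yes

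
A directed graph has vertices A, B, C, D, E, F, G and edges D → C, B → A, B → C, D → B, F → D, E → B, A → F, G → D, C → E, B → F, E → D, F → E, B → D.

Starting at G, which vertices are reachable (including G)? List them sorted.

A, B, C, D, E, F, G

Start at G.
Its neighbours: D.
Then their neighbours: B, C.
Then next layer: A, E, F.
Every vertex is now reached.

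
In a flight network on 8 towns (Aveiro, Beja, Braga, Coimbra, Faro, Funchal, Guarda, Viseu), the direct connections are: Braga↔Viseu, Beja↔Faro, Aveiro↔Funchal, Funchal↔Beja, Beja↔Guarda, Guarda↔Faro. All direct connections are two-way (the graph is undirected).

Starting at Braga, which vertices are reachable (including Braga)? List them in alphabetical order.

Braga, Viseu

Start at Braga.
Its neighbours: Viseu.
Nothing further is reachable.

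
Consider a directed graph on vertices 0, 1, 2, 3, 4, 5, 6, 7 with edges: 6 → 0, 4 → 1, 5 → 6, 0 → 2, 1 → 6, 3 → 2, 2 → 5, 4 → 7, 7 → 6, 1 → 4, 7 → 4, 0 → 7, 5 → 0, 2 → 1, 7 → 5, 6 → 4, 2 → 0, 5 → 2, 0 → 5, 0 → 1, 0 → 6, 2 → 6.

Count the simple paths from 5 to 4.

5→0→1→4
5→0→1→6→4
5→0→2→1→4
5→0→2→1→6→4
5→0→2→6→4
5→0→6→4
5→0→7→4
5→0→7→6→4
... and 15 more.

23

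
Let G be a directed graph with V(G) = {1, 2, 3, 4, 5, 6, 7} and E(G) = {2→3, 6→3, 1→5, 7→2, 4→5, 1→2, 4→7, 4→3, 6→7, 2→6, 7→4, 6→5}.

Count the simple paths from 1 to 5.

1→2→6→5
1→2→6→7→4→5
1→5

3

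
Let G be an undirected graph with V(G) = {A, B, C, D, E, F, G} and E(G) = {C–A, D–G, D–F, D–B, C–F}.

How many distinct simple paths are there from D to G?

D–G

1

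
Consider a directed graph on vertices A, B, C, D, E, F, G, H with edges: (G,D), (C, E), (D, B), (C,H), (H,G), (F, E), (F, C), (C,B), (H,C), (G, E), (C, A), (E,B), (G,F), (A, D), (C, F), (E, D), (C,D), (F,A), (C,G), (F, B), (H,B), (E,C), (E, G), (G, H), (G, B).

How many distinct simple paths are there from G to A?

7

G→E→C→A
G→E→C→F→A
G→F→A
G→F→C→A
G→F→E→C→A
G→H→C→A
G→H→C→F→A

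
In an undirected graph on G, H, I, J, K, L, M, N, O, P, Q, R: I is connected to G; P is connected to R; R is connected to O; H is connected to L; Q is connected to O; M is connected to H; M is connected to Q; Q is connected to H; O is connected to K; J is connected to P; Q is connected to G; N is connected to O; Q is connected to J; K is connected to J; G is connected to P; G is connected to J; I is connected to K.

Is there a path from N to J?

Yes

Explore from N.
Distance 1: reach O.
Distance 2: reach K, Q, R.
Distance 3: reach G, H, I, J, M, P.
Found J.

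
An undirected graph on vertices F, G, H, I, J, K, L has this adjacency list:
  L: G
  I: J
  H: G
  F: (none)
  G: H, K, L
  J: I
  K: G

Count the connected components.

3

From F: component {F}.
From G: component {G, H, K, L}.
From I: component {I, J}.
That's 3 components.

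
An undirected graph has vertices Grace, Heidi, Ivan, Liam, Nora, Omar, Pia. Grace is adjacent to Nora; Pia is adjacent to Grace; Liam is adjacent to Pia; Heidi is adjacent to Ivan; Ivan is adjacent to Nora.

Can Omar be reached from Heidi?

Explore from Heidi.
Distance 1: reach Ivan.
Distance 2: reach Nora.
Distance 3: reach Grace.
Distance 4: reach Pia.
Distance 5: reach Liam.
The search is exhausted without reaching Omar; it lies in a different component.

No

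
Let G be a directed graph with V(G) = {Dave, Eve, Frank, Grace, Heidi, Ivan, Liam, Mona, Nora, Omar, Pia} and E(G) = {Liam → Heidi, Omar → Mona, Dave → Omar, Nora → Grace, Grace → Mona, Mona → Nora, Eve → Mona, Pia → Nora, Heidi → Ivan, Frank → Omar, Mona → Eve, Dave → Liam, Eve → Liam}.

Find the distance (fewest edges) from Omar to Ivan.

5

Distance 0: Omar.
Distance 1: Mona.
Distance 2: Eve, Nora.
Distance 3: Grace, Liam.
Distance 4: Heidi.
Distance 5: Ivan — contains Ivan.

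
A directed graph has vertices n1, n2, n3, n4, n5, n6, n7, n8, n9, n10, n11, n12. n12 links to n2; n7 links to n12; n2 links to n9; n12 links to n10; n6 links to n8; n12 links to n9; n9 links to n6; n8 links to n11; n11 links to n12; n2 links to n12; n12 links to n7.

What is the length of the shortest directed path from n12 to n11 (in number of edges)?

Distance 0: n12.
Distance 1: n2, n7, n9, n10.
Distance 2: n6.
Distance 3: n8.
Distance 4: n11 — contains n11.

4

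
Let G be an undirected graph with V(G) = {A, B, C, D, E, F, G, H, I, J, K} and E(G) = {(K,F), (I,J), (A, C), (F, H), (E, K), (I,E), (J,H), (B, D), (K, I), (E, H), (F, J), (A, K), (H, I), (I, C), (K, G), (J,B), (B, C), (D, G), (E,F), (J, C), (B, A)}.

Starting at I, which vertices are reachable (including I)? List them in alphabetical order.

Start at I.
Its neighbours: C, E, H, J, K.
Then their neighbours: A, B, F, G.
Then next layer: D.
Every vertex is now reached.

A, B, C, D, E, F, G, H, I, J, K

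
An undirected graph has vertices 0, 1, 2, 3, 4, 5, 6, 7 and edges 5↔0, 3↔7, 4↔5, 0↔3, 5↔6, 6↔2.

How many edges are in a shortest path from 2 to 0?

3

Distance 0: 2.
Distance 1: 6.
Distance 2: 5.
Distance 3: 0, 4 — contains 0.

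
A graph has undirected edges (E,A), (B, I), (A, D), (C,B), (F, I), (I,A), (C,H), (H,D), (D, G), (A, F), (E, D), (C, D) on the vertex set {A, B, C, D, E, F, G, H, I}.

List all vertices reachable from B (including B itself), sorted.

A, B, C, D, E, F, G, H, I

Start at B.
Its neighbours: C, I.
Then their neighbours: A, D, F, H.
Then next layer: E, G.
Every vertex is now reached.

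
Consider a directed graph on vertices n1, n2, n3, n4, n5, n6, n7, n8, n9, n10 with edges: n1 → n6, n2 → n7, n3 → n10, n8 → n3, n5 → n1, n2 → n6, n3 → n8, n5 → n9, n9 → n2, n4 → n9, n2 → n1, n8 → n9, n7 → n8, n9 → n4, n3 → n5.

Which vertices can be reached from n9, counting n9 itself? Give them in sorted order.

Start at n9.
Its neighbours: n2, n4.
Then their neighbours: n1, n6, n7.
Then next layer: n8.
Then next layer: n3.
Then next layer: n5, n10.
Every vertex is now reached.

n1, n2, n3, n4, n5, n6, n7, n8, n9, n10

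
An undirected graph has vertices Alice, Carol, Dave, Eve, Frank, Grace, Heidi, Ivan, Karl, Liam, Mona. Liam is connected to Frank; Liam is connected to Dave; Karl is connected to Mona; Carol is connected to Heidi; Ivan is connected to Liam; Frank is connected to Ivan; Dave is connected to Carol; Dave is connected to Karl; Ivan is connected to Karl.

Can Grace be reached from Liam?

Explore from Liam.
Distance 1: reach Dave, Frank, Ivan.
Distance 2: reach Carol, Karl.
Distance 3: reach Heidi, Mona.
The search is exhausted without reaching Grace; it lies in a different component.

No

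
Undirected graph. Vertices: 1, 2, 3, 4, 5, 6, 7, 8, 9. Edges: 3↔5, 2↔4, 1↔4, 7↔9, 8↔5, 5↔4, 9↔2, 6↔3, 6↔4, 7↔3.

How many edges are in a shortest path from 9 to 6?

Distance 0: 9.
Distance 1: 2, 7.
Distance 2: 3, 4.
Distance 3: 1, 5, 6 — contains 6.

3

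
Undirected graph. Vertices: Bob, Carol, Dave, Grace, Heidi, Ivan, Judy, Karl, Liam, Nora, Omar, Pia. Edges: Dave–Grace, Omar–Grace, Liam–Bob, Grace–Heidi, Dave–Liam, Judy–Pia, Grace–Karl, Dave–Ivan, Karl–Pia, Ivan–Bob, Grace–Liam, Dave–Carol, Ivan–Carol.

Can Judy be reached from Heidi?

Yes

Explore from Heidi.
Distance 1: reach Grace.
Distance 2: reach Dave, Karl, Liam, Omar.
Distance 3: reach Bob, Carol, Ivan, Pia.
Distance 4: reach Judy.
Found Judy.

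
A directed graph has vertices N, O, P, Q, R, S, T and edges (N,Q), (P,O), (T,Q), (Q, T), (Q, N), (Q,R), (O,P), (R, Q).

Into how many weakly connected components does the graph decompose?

3

From N: component {N, Q, R, T}.
From O: component {O, P}.
From S: component {S}.
That's 3 components.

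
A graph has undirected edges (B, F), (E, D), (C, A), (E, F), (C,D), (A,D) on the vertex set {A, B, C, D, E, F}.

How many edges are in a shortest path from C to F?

3

Distance 0: C.
Distance 1: A, D.
Distance 2: E.
Distance 3: F — contains F.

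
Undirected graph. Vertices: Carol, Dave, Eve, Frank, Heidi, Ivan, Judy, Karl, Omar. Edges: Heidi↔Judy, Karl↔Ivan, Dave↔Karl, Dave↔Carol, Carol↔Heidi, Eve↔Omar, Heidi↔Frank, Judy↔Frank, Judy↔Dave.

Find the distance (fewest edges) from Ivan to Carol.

3

Distance 0: Ivan.
Distance 1: Karl.
Distance 2: Dave.
Distance 3: Carol, Judy — contains Carol.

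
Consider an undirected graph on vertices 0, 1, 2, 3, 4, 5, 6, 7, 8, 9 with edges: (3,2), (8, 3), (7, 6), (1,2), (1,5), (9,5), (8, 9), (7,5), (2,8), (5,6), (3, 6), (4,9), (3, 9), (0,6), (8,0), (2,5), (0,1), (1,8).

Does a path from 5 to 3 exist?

Yes

Explore from 5.
Distance 1: reach 1, 2, 6, 7, 9.
Distance 2: reach 0, 3, 4, 8.
Found 3.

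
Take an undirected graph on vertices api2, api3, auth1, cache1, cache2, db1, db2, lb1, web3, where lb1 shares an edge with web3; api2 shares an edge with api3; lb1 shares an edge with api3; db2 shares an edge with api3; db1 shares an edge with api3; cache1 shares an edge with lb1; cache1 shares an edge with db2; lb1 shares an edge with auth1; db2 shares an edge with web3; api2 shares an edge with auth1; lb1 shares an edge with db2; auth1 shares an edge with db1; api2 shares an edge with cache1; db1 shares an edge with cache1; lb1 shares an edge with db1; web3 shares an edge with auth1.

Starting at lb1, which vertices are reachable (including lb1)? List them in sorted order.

api2, api3, auth1, cache1, db1, db2, lb1, web3

Start at lb1.
Its neighbours: api3, auth1, cache1, db1, db2, web3.
Then their neighbours: api2.
Nothing further is reachable.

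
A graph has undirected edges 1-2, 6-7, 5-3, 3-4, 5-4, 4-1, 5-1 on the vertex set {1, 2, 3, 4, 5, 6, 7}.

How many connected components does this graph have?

2

From 1: component {1, 2, 3, 4, 5}.
From 6: component {6, 7}.
That's 2 components.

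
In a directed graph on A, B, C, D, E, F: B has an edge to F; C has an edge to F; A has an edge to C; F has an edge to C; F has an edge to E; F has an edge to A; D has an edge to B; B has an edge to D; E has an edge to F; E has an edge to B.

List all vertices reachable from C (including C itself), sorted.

Start at C.
Its neighbours: F.
Then their neighbours: A, E.
Then next layer: B.
Then next layer: D.
Every vertex is now reached.

A, B, C, D, E, F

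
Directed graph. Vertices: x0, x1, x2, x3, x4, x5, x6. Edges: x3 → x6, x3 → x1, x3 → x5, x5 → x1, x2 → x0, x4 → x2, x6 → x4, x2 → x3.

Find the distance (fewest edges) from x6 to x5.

Distance 0: x6.
Distance 1: x4.
Distance 2: x2.
Distance 3: x0, x3.
Distance 4: x1, x5 — contains x5.

4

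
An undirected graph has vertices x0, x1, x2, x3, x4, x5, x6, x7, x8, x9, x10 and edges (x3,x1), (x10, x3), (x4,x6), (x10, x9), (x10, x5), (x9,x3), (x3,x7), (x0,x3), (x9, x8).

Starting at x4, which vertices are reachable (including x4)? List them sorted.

Start at x4.
Its neighbours: x6.
Nothing further is reachable.

x4, x6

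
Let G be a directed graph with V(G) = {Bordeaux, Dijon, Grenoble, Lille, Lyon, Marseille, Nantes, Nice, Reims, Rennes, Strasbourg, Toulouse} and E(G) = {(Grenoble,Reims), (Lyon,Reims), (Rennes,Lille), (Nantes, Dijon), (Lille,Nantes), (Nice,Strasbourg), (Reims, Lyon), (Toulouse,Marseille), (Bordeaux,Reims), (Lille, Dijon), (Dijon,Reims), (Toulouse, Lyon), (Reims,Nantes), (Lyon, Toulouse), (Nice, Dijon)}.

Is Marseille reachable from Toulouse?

Explore from Toulouse.
Distance 1: reach Lyon, Marseille.
Found Marseille.

Yes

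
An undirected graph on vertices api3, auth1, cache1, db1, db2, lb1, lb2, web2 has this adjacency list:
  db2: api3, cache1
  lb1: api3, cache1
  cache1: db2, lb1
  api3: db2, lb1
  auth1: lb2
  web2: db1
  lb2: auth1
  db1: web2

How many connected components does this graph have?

3

From api3: component {api3, cache1, db2, lb1}.
From auth1: component {auth1, lb2}.
From db1: component {db1, web2}.
That's 3 components.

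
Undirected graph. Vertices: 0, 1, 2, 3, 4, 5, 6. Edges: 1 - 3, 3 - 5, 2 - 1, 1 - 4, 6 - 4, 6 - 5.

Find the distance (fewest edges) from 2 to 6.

3

Distance 0: 2.
Distance 1: 1.
Distance 2: 3, 4.
Distance 3: 5, 6 — contains 6.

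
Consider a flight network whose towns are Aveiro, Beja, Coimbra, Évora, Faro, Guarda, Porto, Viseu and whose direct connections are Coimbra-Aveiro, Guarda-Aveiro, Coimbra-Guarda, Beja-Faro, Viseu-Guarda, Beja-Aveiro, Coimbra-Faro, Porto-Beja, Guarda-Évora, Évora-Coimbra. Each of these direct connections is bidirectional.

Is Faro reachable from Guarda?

Yes

Explore from Guarda.
Distance 1: reach Aveiro, Coimbra, Évora, Viseu.
Distance 2: reach Beja, Faro.
Found Faro.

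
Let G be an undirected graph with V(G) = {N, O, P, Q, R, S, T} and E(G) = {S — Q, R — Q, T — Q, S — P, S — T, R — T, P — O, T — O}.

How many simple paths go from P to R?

P–O–T–Q–R
P–O–T–R
P–O–T–S–Q–R
P–S–Q–R
P–S–Q–T–R
P–S–T–Q–R
P–S–T–R

7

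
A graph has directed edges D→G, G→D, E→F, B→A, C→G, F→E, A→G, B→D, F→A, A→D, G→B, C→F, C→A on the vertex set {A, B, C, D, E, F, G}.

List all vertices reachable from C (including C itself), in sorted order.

A, B, C, D, E, F, G

Start at C.
Its neighbours: A, F, G.
Then their neighbours: B, D, E.
Every vertex is now reached.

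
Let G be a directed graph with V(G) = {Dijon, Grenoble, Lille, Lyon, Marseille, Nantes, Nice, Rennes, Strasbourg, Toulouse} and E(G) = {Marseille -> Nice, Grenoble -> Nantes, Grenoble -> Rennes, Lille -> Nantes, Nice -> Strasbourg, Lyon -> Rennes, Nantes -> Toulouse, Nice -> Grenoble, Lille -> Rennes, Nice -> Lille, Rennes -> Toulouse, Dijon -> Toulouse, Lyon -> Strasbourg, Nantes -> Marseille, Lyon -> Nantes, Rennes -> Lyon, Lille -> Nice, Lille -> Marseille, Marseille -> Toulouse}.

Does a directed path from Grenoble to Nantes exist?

Yes

Explore from Grenoble.
Distance 1: reach Nantes, Rennes.
Found Nantes.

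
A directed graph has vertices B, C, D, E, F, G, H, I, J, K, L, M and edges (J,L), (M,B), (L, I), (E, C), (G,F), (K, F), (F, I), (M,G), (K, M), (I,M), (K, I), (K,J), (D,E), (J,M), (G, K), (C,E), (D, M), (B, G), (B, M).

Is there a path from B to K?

Explore from B.
Distance 1: reach G, M.
Distance 2: reach F, K.
Found K.

Yes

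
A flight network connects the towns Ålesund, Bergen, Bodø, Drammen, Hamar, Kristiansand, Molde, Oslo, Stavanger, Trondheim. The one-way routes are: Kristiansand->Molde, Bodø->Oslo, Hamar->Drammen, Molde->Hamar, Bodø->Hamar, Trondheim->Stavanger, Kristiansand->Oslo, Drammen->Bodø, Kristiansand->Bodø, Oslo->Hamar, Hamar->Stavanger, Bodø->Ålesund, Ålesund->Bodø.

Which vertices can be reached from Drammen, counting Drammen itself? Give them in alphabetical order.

Ålesund, Bodø, Drammen, Hamar, Oslo, Stavanger

Start at Drammen.
Its neighbours: Bodø.
Then their neighbours: Ålesund, Hamar, Oslo.
Then next layer: Stavanger.
Nothing further is reachable.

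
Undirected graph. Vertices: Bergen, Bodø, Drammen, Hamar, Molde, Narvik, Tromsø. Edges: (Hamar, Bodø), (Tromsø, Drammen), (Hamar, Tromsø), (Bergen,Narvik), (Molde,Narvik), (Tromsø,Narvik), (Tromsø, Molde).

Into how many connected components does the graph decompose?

1

From Bergen: component {Bergen, Bodø, Drammen, Hamar, Molde, Narvik, Tromsø}.
That's 1 component.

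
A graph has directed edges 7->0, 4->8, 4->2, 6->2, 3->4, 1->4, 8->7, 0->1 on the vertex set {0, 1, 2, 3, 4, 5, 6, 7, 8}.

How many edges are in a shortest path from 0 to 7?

Distance 0: 0.
Distance 1: 1.
Distance 2: 4.
Distance 3: 2, 8.
Distance 4: 7 — contains 7.

4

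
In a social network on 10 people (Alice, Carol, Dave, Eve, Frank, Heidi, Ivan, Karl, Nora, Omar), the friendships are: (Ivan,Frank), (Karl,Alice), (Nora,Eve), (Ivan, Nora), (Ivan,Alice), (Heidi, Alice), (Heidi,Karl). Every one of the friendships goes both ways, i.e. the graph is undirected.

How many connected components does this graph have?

From Alice: component {Alice, Eve, Frank, Heidi, Ivan, Karl, Nora}.
From Carol: component {Carol}.
From Dave: component {Dave}.
From Omar: component {Omar}.
That's 4 components.

4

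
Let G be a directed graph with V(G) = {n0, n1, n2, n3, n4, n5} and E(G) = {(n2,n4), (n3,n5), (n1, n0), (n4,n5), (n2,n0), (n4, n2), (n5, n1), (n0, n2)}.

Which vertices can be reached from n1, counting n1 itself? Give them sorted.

Start at n1.
Its neighbours: n0.
Then their neighbours: n2.
Then next layer: n4.
Then next layer: n5.
Nothing further is reachable.

n0, n1, n2, n4, n5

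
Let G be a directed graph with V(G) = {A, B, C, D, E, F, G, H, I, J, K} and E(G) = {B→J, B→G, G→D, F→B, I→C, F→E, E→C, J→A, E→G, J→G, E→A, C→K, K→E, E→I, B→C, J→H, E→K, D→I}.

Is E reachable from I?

Explore from I.
Distance 1: reach C.
Distance 2: reach K.
Distance 3: reach E.
Found E.

Yes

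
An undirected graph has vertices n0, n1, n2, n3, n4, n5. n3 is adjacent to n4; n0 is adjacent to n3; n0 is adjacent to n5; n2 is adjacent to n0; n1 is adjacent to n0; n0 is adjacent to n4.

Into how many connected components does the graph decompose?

From n0: component {n0, n1, n2, n3, n4, n5}.
That's 1 component.

1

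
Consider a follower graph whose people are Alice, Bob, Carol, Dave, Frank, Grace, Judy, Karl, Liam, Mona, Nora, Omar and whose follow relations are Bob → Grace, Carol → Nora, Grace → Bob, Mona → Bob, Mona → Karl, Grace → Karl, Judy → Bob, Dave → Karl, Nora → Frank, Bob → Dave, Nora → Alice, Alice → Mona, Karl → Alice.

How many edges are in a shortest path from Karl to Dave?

4

Distance 0: Karl.
Distance 1: Alice.
Distance 2: Mona.
Distance 3: Bob.
Distance 4: Dave, Grace — contains Dave.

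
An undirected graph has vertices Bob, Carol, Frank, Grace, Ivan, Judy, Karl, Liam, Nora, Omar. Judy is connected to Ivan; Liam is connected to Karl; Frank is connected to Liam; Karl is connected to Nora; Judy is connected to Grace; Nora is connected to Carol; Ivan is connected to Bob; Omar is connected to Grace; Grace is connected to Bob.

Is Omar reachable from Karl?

No

Explore from Karl.
Distance 1: reach Liam, Nora.
Distance 2: reach Carol, Frank.
The search is exhausted without reaching Omar; it lies in a different component.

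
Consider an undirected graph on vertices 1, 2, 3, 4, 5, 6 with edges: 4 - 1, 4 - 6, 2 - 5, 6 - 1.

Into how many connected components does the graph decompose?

From 1: component {1, 4, 6}.
From 2: component {2, 5}.
From 3: component {3}.
That's 3 components.

3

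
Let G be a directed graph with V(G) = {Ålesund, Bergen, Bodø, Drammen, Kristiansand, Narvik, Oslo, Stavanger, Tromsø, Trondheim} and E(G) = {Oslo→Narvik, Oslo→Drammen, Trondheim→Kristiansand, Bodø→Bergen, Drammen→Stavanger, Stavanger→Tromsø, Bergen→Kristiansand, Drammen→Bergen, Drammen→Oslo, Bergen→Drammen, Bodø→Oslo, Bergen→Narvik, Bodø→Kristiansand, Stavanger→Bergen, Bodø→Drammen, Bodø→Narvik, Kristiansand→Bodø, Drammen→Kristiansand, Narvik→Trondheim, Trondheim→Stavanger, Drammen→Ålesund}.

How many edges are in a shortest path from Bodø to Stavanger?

Distance 0: Bodø.
Distance 1: Bergen, Drammen, Kristiansand, Narvik, Oslo.
Distance 2: Ålesund, Stavanger, Trondheim — contains Stavanger.

2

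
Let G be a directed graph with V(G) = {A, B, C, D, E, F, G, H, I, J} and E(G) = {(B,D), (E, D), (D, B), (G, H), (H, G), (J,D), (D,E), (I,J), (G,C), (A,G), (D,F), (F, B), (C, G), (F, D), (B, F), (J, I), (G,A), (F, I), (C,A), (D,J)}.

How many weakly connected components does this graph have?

From A: component {A, C, G, H}.
From B: component {B, D, E, F, I, J}.
That's 2 components.

2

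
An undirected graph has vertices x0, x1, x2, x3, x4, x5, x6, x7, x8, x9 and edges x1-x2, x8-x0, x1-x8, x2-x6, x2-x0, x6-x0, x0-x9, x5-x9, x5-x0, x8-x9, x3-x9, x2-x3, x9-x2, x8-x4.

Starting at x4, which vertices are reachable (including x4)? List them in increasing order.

x0, x1, x2, x3, x4, x5, x6, x8, x9

Start at x4.
Its neighbours: x8.
Then their neighbours: x0, x1, x9.
Then next layer: x2, x3, x5, x6.
Nothing further is reachable.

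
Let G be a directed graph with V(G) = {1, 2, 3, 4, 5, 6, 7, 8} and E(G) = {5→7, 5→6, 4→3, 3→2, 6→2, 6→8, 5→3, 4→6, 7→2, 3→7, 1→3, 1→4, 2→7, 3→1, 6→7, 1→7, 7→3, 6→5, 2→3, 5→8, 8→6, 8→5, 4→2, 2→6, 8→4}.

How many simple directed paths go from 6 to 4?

12

6→2→3→1→4
6→2→7→3→1→4
6→5→3→1→4
6→5→7→2→3→1→4
6→5→7→3→1→4
6→5→8→4
6→7→2→3→1→4
6→7→3→1→4
6→8→4
6→8→5→3→1→4
6→8→5→7→2→3→1→4
6→8→5→7→3→1→4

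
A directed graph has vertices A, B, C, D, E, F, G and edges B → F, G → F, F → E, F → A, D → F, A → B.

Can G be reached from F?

Explore from F.
Distance 1: reach A, E.
Distance 2: reach B.
The search from F is exhausted; no directed path reaches G.

No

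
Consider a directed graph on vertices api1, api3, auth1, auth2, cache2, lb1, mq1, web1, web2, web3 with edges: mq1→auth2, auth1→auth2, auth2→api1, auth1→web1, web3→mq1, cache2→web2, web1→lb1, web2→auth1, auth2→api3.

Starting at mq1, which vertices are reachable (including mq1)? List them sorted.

api1, api3, auth2, mq1

Start at mq1.
Its neighbours: auth2.
Then their neighbours: api1, api3.
Nothing further is reachable.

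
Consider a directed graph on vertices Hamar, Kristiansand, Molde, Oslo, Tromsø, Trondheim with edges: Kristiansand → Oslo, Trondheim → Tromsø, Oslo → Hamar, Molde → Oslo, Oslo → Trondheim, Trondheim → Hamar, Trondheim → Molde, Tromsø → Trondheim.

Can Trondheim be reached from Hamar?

No

Hamar has no outgoing edges, so nothing is reachable from it.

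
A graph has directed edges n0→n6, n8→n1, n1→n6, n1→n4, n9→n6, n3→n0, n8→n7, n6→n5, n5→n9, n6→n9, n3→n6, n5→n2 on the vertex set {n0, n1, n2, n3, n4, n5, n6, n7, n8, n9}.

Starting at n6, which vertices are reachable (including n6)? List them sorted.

n2, n5, n6, n9

Start at n6.
Its neighbours: n5, n9.
Then their neighbours: n2.
Nothing further is reachable.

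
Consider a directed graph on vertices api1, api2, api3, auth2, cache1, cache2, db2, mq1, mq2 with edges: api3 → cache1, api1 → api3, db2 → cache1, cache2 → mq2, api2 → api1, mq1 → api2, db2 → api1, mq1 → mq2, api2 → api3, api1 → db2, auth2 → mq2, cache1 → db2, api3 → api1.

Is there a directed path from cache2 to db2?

Explore from cache2.
Distance 1: reach mq2.
The search from cache2 is exhausted; no directed path reaches db2.

No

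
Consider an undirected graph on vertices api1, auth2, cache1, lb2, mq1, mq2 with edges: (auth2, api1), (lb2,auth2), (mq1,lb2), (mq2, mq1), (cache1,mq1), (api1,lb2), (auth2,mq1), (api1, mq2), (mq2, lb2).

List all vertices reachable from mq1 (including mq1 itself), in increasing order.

api1, auth2, cache1, lb2, mq1, mq2

Start at mq1.
Its neighbours: auth2, cache1, lb2, mq2.
Then their neighbours: api1.
Every vertex is now reached.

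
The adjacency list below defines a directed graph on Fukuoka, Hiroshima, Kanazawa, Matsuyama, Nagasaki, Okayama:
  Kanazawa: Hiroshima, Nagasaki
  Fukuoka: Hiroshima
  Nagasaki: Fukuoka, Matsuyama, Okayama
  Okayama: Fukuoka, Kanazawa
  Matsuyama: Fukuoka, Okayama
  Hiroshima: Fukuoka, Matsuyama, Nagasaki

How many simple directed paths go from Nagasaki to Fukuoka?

7

Nagasaki→Fukuoka
Nagasaki→Matsuyama→Fukuoka
Nagasaki→Matsuyama→Okayama→Fukuoka
Nagasaki→Matsuyama→Okayama→Kanazawa→Hiroshima→Fukuoka
Nagasaki→Okayama→Fukuoka
Nagasaki→Okayama→Kanazawa→Hiroshima→Fukuoka
Nagasaki→Okayama→Kanazawa→Hiroshima→Matsuyama→Fukuoka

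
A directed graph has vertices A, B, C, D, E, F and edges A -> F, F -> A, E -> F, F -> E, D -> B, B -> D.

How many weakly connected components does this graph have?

From A: component {A, E, F}.
From B: component {B, D}.
From C: component {C}.
That's 3 components.

3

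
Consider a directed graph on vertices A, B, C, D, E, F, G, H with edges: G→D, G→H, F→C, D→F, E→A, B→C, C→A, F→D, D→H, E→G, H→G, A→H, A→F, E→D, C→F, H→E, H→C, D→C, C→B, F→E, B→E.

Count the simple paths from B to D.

17

B→C→A→F→D
B→C→A→F→E→D
B→C→A→F→E→G→D
B→C→A→H→E→D
B→C→A→H→E→G→D
B→C→A→H→G→D
B→C→F→D
B→C→F→E→A→H→G→D
... and 9 more.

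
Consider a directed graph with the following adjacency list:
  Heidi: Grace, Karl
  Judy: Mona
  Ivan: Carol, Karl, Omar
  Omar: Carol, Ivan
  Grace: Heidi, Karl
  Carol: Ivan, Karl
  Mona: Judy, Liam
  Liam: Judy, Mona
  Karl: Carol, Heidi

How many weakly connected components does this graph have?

2

From Carol: component {Carol, Grace, Heidi, Ivan, Karl, Omar}.
From Judy: component {Judy, Liam, Mona}.
That's 2 components.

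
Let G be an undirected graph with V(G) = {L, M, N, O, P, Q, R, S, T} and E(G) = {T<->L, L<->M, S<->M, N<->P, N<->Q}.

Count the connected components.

4

From L: component {L, M, S, T}.
From N: component {N, P, Q}.
From O: component {O}.
From R: component {R}.
That's 4 components.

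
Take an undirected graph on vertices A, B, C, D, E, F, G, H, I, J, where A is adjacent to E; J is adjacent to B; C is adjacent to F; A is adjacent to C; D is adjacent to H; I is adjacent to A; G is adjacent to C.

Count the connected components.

3

From A: component {A, C, E, F, G, I}.
From B: component {B, J}.
From D: component {D, H}.
That's 3 components.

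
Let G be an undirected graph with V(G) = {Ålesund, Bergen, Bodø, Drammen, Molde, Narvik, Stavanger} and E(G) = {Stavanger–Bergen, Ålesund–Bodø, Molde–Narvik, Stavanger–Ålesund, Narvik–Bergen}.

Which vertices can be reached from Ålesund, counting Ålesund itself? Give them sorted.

Start at Ålesund.
Its neighbours: Bodø, Stavanger.
Then their neighbours: Bergen.
Then next layer: Narvik.
Then next layer: Molde.
Nothing further is reachable.

Ålesund, Bergen, Bodø, Molde, Narvik, Stavanger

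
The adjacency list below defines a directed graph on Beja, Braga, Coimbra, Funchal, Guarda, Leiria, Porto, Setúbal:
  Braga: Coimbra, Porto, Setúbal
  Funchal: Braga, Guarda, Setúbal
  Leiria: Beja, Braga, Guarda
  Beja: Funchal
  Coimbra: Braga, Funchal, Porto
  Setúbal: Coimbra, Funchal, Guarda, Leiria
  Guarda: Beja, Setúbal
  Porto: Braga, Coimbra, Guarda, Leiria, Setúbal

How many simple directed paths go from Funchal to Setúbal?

Funchal→Braga→Coimbra→Porto→Guarda→Setúbal
Funchal→Braga→Coimbra→Porto→Leiria→Guarda→Setúbal
Funchal→Braga→Coimbra→Porto→Setúbal
Funchal→Braga→Porto→Guarda→Setúbal
Funchal→Braga→Porto→Leiria→Guarda→Setúbal
Funchal→Braga→Porto→Setúbal
Funchal→Braga→Setúbal
Funchal→Guarda→Setúbal
Funchal→Setúbal

9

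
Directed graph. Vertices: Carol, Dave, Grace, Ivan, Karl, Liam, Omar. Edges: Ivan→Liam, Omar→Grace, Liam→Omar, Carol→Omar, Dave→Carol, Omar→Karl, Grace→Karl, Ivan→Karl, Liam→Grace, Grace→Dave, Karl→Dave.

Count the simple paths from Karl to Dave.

1

Karl→Dave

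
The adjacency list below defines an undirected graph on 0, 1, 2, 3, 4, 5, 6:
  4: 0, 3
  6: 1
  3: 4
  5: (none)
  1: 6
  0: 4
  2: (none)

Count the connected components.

4

From 0: component {0, 3, 4}.
From 1: component {1, 6}.
From 2: component {2}.
From 5: component {5}.
That's 4 components.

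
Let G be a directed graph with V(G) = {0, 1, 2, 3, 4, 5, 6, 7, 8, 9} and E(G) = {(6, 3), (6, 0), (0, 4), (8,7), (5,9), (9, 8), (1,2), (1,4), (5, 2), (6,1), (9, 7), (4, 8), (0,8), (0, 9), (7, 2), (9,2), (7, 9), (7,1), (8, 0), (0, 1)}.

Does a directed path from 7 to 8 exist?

Explore from 7.
Distance 1: reach 1, 2, 9.
Distance 2: reach 4, 8.
Found 8.

Yes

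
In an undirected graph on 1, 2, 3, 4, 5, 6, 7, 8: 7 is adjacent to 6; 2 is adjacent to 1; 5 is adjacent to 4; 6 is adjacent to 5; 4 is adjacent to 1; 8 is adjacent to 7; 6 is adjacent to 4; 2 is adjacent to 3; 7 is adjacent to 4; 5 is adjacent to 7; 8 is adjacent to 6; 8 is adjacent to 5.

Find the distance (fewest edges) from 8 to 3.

5

Distance 0: 8.
Distance 1: 5, 6, 7.
Distance 2: 4.
Distance 3: 1.
Distance 4: 2.
Distance 5: 3 — contains 3.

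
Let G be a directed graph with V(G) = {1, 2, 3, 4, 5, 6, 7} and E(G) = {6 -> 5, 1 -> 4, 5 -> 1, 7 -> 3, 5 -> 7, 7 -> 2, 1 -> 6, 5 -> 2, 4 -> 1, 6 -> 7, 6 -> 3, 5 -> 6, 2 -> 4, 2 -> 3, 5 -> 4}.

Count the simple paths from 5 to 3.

5→1→6→3
5→1→6→7→2→3
5→1→6→7→3
5→2→3
5→2→4→1→6→3
5→2→4→1→6→7→3
5→4→1→6→3
5→4→1→6→7→2→3
5→4→1→6→7→3
5→6→3
5→6→7→2→3
5→6→7→3
5→7→2→3
5→7→2→4→1→6→3
5→7→3

15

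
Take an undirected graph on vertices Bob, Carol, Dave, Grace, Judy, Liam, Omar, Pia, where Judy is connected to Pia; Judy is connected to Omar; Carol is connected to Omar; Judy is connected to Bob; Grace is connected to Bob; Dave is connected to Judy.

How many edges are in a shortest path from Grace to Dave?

3

Distance 0: Grace.
Distance 1: Bob.
Distance 2: Judy.
Distance 3: Dave, Omar, Pia — contains Dave.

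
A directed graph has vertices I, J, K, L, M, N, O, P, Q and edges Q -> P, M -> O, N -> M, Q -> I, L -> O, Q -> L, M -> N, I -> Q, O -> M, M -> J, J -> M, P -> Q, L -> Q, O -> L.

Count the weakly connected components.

From I: component {I, J, L, M, N, O, P, Q}.
From K: component {K}.
That's 2 components.

2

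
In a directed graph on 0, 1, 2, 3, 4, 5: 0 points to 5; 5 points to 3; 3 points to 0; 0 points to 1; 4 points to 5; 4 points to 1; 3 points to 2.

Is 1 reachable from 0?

Yes

Explore from 0.
Distance 1: reach 1, 5.
Found 1.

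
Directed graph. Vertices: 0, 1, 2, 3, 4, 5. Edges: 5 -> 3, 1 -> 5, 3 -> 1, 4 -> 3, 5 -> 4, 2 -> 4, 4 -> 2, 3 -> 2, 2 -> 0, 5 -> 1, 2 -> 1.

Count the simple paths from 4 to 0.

4→2→0
4→3→2→0

2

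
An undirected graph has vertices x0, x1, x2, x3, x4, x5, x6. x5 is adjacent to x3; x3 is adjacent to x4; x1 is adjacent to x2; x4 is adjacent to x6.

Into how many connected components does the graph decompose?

3

From x0: component {x0}.
From x1: component {x1, x2}.
From x3: component {x3, x4, x5, x6}.
That's 3 components.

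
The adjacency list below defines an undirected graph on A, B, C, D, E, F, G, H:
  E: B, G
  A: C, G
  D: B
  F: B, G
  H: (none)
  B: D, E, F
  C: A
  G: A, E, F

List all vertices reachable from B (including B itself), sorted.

Start at B.
Its neighbours: D, E, F.
Then their neighbours: G.
Then next layer: A.
Then next layer: C.
Nothing further is reachable.

A, B, C, D, E, F, G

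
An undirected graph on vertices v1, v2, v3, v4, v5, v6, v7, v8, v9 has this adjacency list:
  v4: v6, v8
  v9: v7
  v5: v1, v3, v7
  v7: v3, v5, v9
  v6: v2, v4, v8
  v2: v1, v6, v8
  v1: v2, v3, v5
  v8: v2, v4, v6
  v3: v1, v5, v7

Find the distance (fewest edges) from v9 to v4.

Distance 0: v9.
Distance 1: v7.
Distance 2: v3, v5.
Distance 3: v1.
Distance 4: v2.
Distance 5: v6, v8.
Distance 6: v4 — contains v4.

6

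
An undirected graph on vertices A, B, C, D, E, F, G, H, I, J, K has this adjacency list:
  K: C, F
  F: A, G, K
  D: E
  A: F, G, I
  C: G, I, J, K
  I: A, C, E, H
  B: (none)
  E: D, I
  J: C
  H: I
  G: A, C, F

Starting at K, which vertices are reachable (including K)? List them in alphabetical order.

Start at K.
Its neighbours: C, F.
Then their neighbours: A, G, I, J.
Then next layer: E, H.
Then next layer: D.
Nothing further is reachable.

A, C, D, E, F, G, H, I, J, K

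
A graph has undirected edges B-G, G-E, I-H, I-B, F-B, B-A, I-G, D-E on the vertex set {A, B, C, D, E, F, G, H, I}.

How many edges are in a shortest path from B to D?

3

Distance 0: B.
Distance 1: A, F, G, I.
Distance 2: E, H.
Distance 3: D — contains D.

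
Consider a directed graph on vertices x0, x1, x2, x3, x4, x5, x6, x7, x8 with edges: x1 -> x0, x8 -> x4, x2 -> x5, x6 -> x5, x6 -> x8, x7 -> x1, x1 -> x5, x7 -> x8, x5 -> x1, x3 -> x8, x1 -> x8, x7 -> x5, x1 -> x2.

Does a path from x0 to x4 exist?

No

x0 has no outgoing edges, so nothing is reachable from it.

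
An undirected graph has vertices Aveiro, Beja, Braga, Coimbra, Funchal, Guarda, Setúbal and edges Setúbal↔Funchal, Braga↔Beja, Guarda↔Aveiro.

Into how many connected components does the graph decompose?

4

From Aveiro: component {Aveiro, Guarda}.
From Beja: component {Beja, Braga}.
From Coimbra: component {Coimbra}.
From Funchal: component {Funchal, Setúbal}.
That's 4 components.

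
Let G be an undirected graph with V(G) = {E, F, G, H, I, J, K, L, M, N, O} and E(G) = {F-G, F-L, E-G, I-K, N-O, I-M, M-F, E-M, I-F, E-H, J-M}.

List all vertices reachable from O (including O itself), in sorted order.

Start at O.
Its neighbours: N.
Nothing further is reachable.

N, O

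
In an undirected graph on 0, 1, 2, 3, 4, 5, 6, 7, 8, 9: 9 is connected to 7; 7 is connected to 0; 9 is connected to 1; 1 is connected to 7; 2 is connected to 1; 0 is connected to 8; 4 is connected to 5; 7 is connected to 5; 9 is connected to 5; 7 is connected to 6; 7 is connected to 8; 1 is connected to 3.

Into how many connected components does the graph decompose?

From 0: component {0, 1, 2, 3, 4, 5, 6, 7, 8, 9}.
That's 1 component.

1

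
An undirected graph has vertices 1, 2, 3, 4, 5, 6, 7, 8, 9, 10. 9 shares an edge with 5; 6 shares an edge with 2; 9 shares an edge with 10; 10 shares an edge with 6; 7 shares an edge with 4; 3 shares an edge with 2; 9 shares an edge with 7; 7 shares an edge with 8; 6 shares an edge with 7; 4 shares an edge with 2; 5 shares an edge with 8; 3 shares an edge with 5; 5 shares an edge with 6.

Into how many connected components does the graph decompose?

2

From 1: component {1}.
From 2: component {2, 3, 4, 5, 6, 7, 8, 9, 10}.
That's 2 components.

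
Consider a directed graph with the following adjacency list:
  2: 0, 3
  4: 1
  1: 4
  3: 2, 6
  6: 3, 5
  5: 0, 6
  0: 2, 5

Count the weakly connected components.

2

From 0: component {0, 2, 3, 5, 6}.
From 1: component {1, 4}.
That's 2 components.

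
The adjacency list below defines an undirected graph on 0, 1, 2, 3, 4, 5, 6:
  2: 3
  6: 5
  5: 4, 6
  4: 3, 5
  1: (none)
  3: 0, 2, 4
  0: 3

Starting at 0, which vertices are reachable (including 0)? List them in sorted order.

Start at 0.
Its neighbours: 3.
Then their neighbours: 2, 4.
Then next layer: 5.
Then next layer: 6.
Nothing further is reachable.

0, 2, 3, 4, 5, 6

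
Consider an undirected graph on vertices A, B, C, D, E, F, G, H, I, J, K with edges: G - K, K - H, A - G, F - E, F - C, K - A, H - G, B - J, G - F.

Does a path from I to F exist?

I has no edges, so nothing is reachable from it.

No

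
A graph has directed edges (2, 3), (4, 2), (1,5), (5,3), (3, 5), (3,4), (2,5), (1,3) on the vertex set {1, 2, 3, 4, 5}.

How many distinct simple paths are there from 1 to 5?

1→3→4→2→5
1→3→5
1→5

3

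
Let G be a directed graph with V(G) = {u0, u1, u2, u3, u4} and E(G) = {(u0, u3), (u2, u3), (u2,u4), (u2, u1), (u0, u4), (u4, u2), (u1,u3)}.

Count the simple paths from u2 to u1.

1

u2→u1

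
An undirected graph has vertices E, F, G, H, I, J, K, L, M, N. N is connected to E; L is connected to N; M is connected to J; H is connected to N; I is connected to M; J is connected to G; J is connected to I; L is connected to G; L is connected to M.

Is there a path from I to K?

No

Explore from I.
Distance 1: reach J, M.
Distance 2: reach G, L.
Distance 3: reach N.
Distance 4: reach E, H.
The search is exhausted without reaching K; it lies in a different component.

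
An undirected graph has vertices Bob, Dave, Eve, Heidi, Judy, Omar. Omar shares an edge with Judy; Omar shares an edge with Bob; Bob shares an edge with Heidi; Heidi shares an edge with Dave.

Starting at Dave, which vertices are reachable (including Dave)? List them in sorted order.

Bob, Dave, Heidi, Judy, Omar

Start at Dave.
Its neighbours: Heidi.
Then their neighbours: Bob.
Then next layer: Omar.
Then next layer: Judy.
Nothing further is reachable.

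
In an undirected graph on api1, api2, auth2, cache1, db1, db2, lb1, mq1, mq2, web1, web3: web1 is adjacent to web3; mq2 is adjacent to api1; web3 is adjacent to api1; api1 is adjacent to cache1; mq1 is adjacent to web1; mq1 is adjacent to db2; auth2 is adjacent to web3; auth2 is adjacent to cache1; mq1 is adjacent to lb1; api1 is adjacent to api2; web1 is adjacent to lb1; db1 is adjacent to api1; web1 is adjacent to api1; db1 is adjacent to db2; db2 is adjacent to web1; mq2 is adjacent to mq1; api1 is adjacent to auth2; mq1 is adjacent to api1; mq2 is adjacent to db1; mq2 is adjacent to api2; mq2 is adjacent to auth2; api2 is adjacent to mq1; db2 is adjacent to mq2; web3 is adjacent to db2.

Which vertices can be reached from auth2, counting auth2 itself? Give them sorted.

Start at auth2.
Its neighbours: api1, cache1, mq2, web3.
Then their neighbours: api2, db1, db2, mq1, web1.
Then next layer: lb1.
Every vertex is now reached.

api1, api2, auth2, cache1, db1, db2, lb1, mq1, mq2, web1, web3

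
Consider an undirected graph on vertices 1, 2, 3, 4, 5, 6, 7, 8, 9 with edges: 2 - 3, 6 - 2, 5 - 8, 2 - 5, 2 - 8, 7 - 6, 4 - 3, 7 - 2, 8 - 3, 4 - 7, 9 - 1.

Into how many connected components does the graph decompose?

From 1: component {1, 9}.
From 2: component {2, 3, 4, 5, 6, 7, 8}.
That's 2 components.

2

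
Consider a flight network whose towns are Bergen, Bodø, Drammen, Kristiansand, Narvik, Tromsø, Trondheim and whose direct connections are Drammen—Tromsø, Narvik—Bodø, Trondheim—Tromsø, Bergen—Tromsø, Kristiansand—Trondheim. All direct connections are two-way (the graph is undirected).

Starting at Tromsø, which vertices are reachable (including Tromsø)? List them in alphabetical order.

Start at Tromsø.
Its neighbours: Bergen, Drammen, Trondheim.
Then their neighbours: Kristiansand.
Nothing further is reachable.

Bergen, Drammen, Kristiansand, Tromsø, Trondheim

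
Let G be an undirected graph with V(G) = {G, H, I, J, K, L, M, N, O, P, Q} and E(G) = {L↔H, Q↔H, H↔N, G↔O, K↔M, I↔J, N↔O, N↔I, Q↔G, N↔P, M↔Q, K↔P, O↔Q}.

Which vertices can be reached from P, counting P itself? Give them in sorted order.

Start at P.
Its neighbours: K, N.
Then their neighbours: H, I, M, O.
Then next layer: G, J, L, Q.
Every vertex is now reached.

G, H, I, J, K, L, M, N, O, P, Q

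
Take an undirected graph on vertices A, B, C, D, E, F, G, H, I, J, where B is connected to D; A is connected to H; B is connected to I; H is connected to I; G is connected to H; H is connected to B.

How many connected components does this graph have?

From A: component {A, B, D, G, H, I}.
From C: component {C}.
From E: component {E}.
From F: component {F}.
From J: component {J}.
That's 5 components.

5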